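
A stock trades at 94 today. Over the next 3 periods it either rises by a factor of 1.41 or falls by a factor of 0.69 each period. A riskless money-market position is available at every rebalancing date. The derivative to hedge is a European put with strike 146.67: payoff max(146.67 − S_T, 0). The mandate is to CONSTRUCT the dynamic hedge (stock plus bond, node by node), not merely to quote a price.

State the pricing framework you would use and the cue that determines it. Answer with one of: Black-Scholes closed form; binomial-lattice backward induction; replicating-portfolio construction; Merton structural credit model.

Key observation: the deliverable is the dynamic trading strategy on the 3-step tree (spot 94, moves 1.41 and 0.69), so the valuation must go through the node-by-node replicating-portfolio solve.

framework: replicating-portfolio construction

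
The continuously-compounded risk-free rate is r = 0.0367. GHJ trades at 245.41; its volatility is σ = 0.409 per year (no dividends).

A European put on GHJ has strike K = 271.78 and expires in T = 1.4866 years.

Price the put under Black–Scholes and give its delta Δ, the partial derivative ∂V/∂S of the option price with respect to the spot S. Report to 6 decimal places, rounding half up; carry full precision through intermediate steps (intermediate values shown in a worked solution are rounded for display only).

price = 55.686491
Δ = -0.438774

σ√T = 0.409·√1.4866 = 0.498678
d₁ = (ln(S/K) + (r+σ²/2)T) / (σ√T) = (ln(245.41/271.78) + (0.0367+0.409²/2)·1.4866) / 0.498678 = (-0.102063 + 0.178898) / 0.498678 = 0.154078
d₂ = d₁ − σ√T = 0.154078 − 0.498678 = -0.344600
e^{−rT} = 0.946903
N(−d₁) = 0.438774,  N(−d₂) = 0.634802
Put price V = K·e^{−rT}·N(−d₂) − S·N(−d₁) = 163.366005 − 107.679514 = 55.686491
Δ = −N(−d₁) = -0.438774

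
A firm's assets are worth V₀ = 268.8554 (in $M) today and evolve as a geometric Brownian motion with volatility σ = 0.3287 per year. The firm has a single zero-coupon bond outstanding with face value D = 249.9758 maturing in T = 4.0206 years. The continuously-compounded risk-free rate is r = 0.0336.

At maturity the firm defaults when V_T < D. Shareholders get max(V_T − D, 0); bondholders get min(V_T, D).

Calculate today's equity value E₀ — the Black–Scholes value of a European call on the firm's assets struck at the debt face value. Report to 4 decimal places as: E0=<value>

Apply the equity-as-call identities (strike 249.9758, horizon 4.0206 years):
d₁ = [ln(V₀/D) + (r + σ²/2)T] / (σ√T)
   = [ln(268.8554/249.9758) + (0.0336 + 0.5·0.3287²)·4.0206] / (0.3287·√4.0206)
   = [0.072810 + 0.352292] / 0.659091 = 0.644983
d₂ = d₁ − σ√T = 0.644983 − 0.659091 = -0.014108
N(d₁) = 0.740531,  N(d₂) = 0.494372,  e^(−rT) = 0.873635
E₀ = V₀·N(d₁) − D·e^(−rT)·N(d₂)
   = 268.8554·0.740531 − 249.9758·0.873635·0.494372 = 91.130952

E0=91.1310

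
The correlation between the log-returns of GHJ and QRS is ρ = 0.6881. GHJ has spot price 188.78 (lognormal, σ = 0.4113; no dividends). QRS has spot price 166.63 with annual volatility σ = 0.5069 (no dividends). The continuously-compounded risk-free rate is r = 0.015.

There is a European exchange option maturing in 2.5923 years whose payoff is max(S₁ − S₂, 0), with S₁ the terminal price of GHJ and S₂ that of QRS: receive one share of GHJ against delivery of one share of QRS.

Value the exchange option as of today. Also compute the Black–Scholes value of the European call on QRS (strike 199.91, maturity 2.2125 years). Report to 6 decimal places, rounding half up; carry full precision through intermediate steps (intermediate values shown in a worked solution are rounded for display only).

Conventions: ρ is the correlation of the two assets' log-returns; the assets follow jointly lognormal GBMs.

σ_eff = √(σ₁² + σ₂² − 2ρσ₁σ₂) = √(0.4113² + 0.5069² − 2·0.6881·0.4113·0.5069) = 0.373087
d₁ = (ln(S₁/S₂) + (q₂ − q₁ + σ_eff²/2)T) / (σ_eff√T) = (ln(188.78/166.63) + (0.0 − 0.0 + 0.069597)·2.5923) / 0.600694 = 0.508118
d₂ = d₁ − σ_eff√T = 0.508118 − 0.600694 = -0.092576
N(d₁) = 0.694315,  N(d₂) = 0.463120
V = S₁·e^{−q₁T}·N(d₁) − S₂·e^{−q₂T}·N(d₂) = 131.072699 − 77.169704 = 53.902995
[vanilla: QRS call K=199.91]
σ√T = 0.5069·√2.2125 = 0.753987
d₁ = (ln(S/K) + (r+σ²/2)T) / (σ√T) = (ln(166.63/199.91) + (0.015+0.5069²/2)·2.2125) / 0.753987 = (-0.182091 + 0.317436) / 0.753987 = 0.179505
d₂ = d₁ − σ√T = 0.179505 − 0.753987 = -0.574482
e^{−rT} = 0.967357
N(d₁) = 0.571229,  N(d₂) = 0.282821
price = S·N(d₁) − K·e^{−rT}·N(d₂) = 95.183943 − 54.693109 = 40.490834

exchange price = 53.902995
price(QRS call K=199.91) = 40.490834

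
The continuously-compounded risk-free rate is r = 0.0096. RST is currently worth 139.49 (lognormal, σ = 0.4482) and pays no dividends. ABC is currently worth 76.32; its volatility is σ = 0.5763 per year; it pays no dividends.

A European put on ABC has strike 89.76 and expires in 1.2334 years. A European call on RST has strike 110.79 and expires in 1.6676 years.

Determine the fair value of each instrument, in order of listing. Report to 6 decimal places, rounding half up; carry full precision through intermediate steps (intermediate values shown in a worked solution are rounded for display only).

price(ABC put K=89.76) = 27.454301
price(RST call K=110.79) = 45.966523

[ABC put K=89.76]
σ√T = 0.5763·√1.2334 = 0.640030
d₁ = (ln(S/K) + (r+σ²/2)T) / (σ√T) = (ln(76.32/89.76) + (0.0096+0.5763²/2)·1.2334) / 0.640030 = (-0.162204 + 0.216660) / 0.640030 = 0.085083
d₂ = d₁ − σ√T = 0.085083 − 0.640030 = -0.554947
e^{−rT} = 0.988229
N(−d₁) = 0.466098,  N(−d₂) = 0.710535
price = K·e^{−rT}·N(−d₂) − S·N(−d₁) = 63.026880 − 35.572578 = 27.454301
[RST call K=110.79]
σ√T = 0.4482·√1.6676 = 0.578786
d₁ = (ln(S/K) + (r+σ²/2)T) / (σ√T) = (ln(139.49/110.79) + (0.0096+0.4482²/2)·1.6676) / 0.578786 = (0.230356 + 0.183505) / 0.578786 = 0.715052
d₂ = d₁ − σ√T = 0.715052 − 0.578786 = 0.136266
e^{−rT} = 0.984119
N(d₁) = 0.762712,  N(d₂) = 0.554195
price = S·N(d₁) − K·e^{−rT}·N(d₂) = 106.390628 − 60.424105 = 45.966523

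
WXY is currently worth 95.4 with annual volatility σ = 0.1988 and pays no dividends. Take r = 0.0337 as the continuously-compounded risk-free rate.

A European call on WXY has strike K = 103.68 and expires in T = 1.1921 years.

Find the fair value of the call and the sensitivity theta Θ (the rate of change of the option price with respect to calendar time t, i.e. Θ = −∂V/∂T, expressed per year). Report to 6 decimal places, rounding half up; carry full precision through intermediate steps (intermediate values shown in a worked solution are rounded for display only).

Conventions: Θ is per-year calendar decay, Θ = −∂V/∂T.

price = 6.492050
Θ = -4.724564

σ√T = 0.1988·√1.1921 = 0.217056
d₁ = (ln(S/K) + (r+σ²/2)T) / (σ√T) = (ln(95.4/103.68) + (0.0337+0.1988²/2)·1.1921) / 0.217056 = (-0.083231 + 0.063731) / 0.217056 = -0.089839
d₂ = d₁ − σ√T = -0.089839 − 0.217056 = -0.306895
e^{−rT} = 0.960622
N(d₁) = 0.464208,  N(d₂) = 0.379461
Call price V = S·N(d₁) − K·e^{−rT}·N(d₂) = 44.285404 − 37.793354 = 6.492050
φ(d₁) = (1/√(2π))·e^{−d₁²/2} = 0.397336
Θ = −S·φ(d₁)·σ/(2√T) − r·K·e^{−rT}·N(d₂) = −3.450928 − 1.273636 = -4.724564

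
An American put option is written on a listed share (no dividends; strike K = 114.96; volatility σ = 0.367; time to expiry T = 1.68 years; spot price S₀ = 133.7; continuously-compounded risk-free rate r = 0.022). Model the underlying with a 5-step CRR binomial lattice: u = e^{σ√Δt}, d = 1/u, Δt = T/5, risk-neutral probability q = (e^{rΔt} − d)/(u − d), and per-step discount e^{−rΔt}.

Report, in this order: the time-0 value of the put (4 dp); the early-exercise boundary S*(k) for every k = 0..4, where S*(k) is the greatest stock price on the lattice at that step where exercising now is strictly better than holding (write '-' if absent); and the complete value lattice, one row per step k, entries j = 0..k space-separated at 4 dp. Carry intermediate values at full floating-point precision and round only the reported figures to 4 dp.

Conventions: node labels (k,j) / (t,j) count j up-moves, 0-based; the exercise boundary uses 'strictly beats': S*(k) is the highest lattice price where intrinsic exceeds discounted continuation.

Δt=0.33600, u=1.23705, d=0.80837, q=0.46432, disc=e^(-rΔt)=0.99264
k=5 terminal: V=max(K-S,0) → 68.8084 44.3340 6.8807 0.0000 0.0000 0.0000
k=4: j=0 S=57.0920 intr=57.8680 cont=57.0213 V=57.8680[EX]; j=1 S=87.3682 intr=27.5918 cont=26.7451 V=27.5918[EX]; j=2 S=133.7000 intr=0.0000 cont=3.6587 V=3.6587[hold]; j=3 S=204.6017 intr=0.0000 cont=0.0000 V=0.0000[hold]; j=4 S=313.1030 intr=0.0000 cont=0.0000 V=0.0000[hold]  S*(4)=87.3682
k=3: j=0 S=70.6260 intr=44.3340 cont=43.4874 V=44.3340[EX]; j=1 S=108.0793 intr=6.8807 cont=16.3577 V=16.3577[hold]; j=2 S=165.3942 intr=0.0000 cont=1.9454 V=1.9454[hold]; j=3 S=253.1036 intr=0.0000 cont=0.0000 V=0.0000[hold]  S*(3)=70.6260
k=2: j=0 S=87.3682 intr=27.5918 cont=31.1131 V=31.1131[hold]; j=1 S=133.7000 intr=0.0000 cont=9.5946 V=9.5946[hold]; j=2 S=204.6017 intr=0.0000 cont=1.0345 V=1.0345[hold]  S*(2)=-
k=1: j=0 S=108.0793 intr=6.8807 cont=20.9660 V=20.9660[hold]; j=1 S=165.3942 intr=0.0000 cont=5.5785 V=5.5785[hold]  S*(1)=-
k=0: j=0 S=133.7000 intr=0.0000 cont=13.7194 V=13.7194[hold]  S*(0)=-

price = 13.7194
boundary = - - - 70.6260 87.3682
tree:
13.7194
20.9660 5.5785
31.1131 9.5946 1.0345
44.3340 16.3577 1.9454 0.0000
57.8680 27.5918 3.6587 0.0000 0.0000
68.8084 44.3340 6.8807 0.0000 0.0000 0.0000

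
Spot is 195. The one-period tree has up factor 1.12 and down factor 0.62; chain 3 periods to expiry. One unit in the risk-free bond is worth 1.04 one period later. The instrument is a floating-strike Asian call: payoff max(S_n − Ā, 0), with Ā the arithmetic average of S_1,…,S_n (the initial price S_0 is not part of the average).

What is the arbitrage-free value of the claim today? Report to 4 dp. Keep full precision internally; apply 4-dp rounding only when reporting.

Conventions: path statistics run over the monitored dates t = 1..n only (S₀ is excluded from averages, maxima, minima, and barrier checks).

No-arbitrage gives p* = (R−d)/(u−d) = 0.8400: enumerate every path, weight its payoff by its p*-probability, and discount by R^3.
Enumerate all 2^3 = 8 price paths (U = up ×1.12, D = down ×0.62); each path with k up-moves has probability p*^k·(1−p*)^(3−k).
DDD: Ā=80.7773, payoff=0.0000, prob=0.004096
UDD: Ā=145.9203, payoff=0.0000, prob=0.021504
DUD: Ā=113.4203, payoff=0.0000, prob=0.021504
UUD: Ā=204.8883, payoff=0.0000, prob=0.112896
DDU: Ā=93.2703, payoff=0.0000, prob=0.021504
UDU: Ā=168.4883, payoff=0.0000, prob=0.112896
DUU: Ā=135.9883, payoff=15.6686, prob=0.112896
UUU: Ā=245.6563, payoff=28.3046, prob=0.592704
Price = Σ prob·payoff / R^3 = 18.545200 / 1.124864 = 16.4866

price = 16.4866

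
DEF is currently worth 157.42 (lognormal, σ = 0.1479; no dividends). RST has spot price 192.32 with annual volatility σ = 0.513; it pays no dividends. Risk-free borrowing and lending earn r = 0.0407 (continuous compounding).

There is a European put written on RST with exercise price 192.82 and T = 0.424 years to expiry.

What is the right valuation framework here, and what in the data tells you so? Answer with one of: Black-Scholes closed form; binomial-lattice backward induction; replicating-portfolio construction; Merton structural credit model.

Key observation: the instrument is a plain European put (strike 192.82) on a lognormal asset; the exact continuous-time formula applies directly.

framework: Black-Scholes closed form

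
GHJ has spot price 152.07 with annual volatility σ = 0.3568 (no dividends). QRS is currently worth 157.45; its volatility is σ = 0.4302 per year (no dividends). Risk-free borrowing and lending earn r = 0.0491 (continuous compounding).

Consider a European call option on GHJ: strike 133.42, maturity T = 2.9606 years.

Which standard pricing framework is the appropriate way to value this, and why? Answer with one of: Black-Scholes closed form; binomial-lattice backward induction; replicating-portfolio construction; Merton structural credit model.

framework: Black-Scholes closed form

Key observation: the instrument is a plain European call (strike 133.42) on a lognormal asset; the exact continuous-time formula applies directly.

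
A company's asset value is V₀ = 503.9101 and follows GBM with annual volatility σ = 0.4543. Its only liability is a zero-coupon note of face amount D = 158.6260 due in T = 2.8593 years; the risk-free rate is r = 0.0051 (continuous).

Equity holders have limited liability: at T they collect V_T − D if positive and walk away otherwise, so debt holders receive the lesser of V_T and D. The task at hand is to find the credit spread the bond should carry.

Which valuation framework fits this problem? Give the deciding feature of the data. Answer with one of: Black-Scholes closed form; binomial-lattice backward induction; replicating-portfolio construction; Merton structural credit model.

Key observation: with the firm-asset dynamics (V₀ = 503.9101) and a single zero-coupon liability of face 158.6260 given, debt value, spread, and default probability all derive from the option view of the balance sheet.

framework: Merton structural credit model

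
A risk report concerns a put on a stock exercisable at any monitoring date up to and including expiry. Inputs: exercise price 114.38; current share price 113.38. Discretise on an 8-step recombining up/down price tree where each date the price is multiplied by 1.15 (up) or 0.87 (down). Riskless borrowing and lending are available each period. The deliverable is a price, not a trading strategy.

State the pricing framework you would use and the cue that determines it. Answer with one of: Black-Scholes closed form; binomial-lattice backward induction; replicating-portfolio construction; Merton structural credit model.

Key observation: with exercise allowed before expiry on a discrete up/down model (8 steps from spot 113.38), the strike-114.38 put's value must be rolled back through the tree testing early exercise at each node.

framework: binomial-lattice backward induction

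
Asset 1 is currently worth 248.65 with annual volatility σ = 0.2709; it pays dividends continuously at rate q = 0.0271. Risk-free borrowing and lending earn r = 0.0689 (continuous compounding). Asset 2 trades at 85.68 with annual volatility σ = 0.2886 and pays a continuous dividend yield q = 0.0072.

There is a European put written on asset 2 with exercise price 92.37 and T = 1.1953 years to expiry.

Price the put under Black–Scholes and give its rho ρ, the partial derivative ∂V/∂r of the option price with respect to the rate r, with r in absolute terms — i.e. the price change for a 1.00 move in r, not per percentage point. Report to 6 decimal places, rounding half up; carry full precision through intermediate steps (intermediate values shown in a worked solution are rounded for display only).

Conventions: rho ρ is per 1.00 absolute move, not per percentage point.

price = 10.717136
ρ = -57.395703

σ√T = 0.2886·√1.1953 = 0.315526
d₁ = (ln(S/K) + (r−q+σ²/2)T) / (σ√T) = (ln(85.68/92.37) + (0.0689−0.0072+0.2886²/2)·1.1953) / 0.315526 = (-0.075183 + 0.123528) / 0.315526 = 0.153222
d₂ = d₁ − σ√T = 0.153222 − 0.315526 = -0.162304
e^{−rT} = 0.920944
e^{−qT} = 0.991431
N(−d₁) = 0.439112,  N(−d₂) = 0.564467
Put price V = K·e^{−rT}·N(−d₂) − S·e^{−qT}·N(−d₁) = 48.017823 − 37.300687 = 10.717136
ρ = −K·T·e^{−rT}·N(−d₂) = -57.395703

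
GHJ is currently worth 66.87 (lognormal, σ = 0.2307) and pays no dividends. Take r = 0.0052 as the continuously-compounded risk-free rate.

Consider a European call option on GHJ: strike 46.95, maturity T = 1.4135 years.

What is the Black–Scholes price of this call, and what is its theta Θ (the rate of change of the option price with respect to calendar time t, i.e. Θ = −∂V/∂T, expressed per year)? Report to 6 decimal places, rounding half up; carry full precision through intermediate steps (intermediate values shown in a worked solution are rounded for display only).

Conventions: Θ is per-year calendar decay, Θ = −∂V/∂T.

σ√T = 0.2307·√1.4135 = 0.274281
d₁ = (ln(S/K) + (r+σ²/2)T) / (σ√T) = (ln(66.87/46.95) + (0.0052+0.2307²/2)·1.4135) / 0.274281 = (0.353667 + 0.044965) / 0.274281 = 1.453373
d₂ = d₁ − σ√T = 1.453373 − 0.274281 = 1.179092
e^{−rT} = 0.992677
N(d₁) = 0.926940,  N(d₂) = 0.880819
Call price V = S·N(d₁) − K·e^{−rT}·N(d₂) = 61.984472 − 41.051616 = 20.932856
φ(d₁) = (1/√(2π))·e^{−d₁²/2} = 0.138749
Θ = −S·φ(d₁)·σ/(2√T) − r·K·e^{−rT}·N(d₂) = −0.900186 − 0.213468 = -1.113655

price = 20.932856
Θ = -1.113655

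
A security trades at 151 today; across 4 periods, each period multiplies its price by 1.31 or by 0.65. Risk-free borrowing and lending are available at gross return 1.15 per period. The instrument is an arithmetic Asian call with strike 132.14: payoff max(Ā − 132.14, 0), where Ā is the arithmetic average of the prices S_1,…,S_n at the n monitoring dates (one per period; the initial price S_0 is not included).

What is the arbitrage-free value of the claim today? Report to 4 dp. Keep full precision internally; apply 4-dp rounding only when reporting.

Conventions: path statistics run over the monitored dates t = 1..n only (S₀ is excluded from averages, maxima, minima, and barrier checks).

With p* = (R−d)/(u−d) = 0.7576, sum probability × payoff across the paths and divide by R^4.
Enumerate all 2^4 = 16 price paths (U = up ×1.31, D = down ×0.65); each path with k up-moves has probability p*^k·(1−p*)^(4−k).
DDDD: Ā=57.5926, payoff=0.0000, prob=0.003454
UDDD: Ā=116.0712, payoff=0.0000, prob=0.010793
DUDD: Ā=91.1562, payoff=0.0000, prob=0.010793
UUDD: Ā=183.7148, payoff=51.5748, prob=0.033729
DDUD: Ā=74.9614, payoff=0.0000, prob=0.010793
UDUD: Ā=151.0762, payoff=18.9362, prob=0.033729
DUUD: Ā=126.1612, payoff=0.0000, prob=0.033729
UUUD: Ā=254.2632, payoff=122.1232, prob=0.105403
DDDU: Ā=64.4349, payoff=0.0000, prob=0.010793
UDDU: Ā=129.8610, payoff=0.0000, prob=0.033729
DUDU: Ā=104.9460, payoff=0.0000, prob=0.033729
UUDU: Ā=211.5066, payoff=79.3666, prob=0.105403
DDUU: Ā=88.7513, payoff=0.0000, prob=0.033729
UDUU: Ā=178.8680, payoff=46.7280, prob=0.105403
DUUU: Ā=153.9530, payoff=21.8130, prob=0.105403
UUUU: Ā=310.2744, payoff=178.1344, prob=0.329385
Price = Σ prob·payoff / R^4 = 89.515277 / 1.749006 = 51.1807

price = 51.1807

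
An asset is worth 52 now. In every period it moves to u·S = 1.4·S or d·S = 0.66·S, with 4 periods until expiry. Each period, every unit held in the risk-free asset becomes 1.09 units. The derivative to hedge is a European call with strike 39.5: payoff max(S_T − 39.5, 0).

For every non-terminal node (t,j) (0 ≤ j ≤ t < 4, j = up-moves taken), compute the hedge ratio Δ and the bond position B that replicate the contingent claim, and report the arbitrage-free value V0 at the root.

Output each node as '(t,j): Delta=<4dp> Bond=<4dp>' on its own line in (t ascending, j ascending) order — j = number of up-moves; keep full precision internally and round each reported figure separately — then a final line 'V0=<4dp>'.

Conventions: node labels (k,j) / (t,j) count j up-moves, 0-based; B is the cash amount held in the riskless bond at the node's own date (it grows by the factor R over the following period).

(0,0): Delta=0.8697 Bond=-18.3113
(1,0): Delta=0.6360 Bond=-11.9406
(1,1): Delta=0.9491 Bond=-25.7403
(2,0): Delta=0.1557 Bond=-2.1358
(2,1): Delta=0.7993 Bond=-20.8586
(2,2): Delta=1.0000 Bond=-33.2464
(3,0): Delta=0.0000 Bond=0.0000
(3,1): Delta=0.2087 Bond=-4.0064
(3,2): Delta=1.0000 Bond=-36.2385
(3,3): Delta=1.0000 Bond=-36.2385
V0=26.9118

No-arbitrage ⇒ martingale measure with p* = (R−d)/(u−d) = 0.5811.
Terminal payoffs: V(4,0)=0.0000, V(4,1)=0.0000, V(4,2)=4.8964, V(4,3)=54.6741, V(4,4)=160.2632
(3,0): S=14.9498. Δ = (V_up−V_dn)/(S_up−S_dn) = (0.0000−0.0000)/(20.9297−9.8669) = 0.0000. V = [p*·0.0000 + (1−p*)·0.0000]/1.09 = 0.0000. B = V − Δ·S = 0.0000.
(3,1): S=31.7117. Δ = (V_up−V_dn)/(S_up−S_dn) = (4.8964−0.0000)/(44.3964−20.9297) = 0.2087. V = [p*·4.8964 + (1−p*)·0.0000]/1.09 = 2.6103. B = V − Δ·S = -4.0064.
(3,2): S=67.2672. Δ = (V_up−V_dn)/(S_up−S_dn) = (54.6741−4.8964)/(94.1741−44.3964) = 1.0000. V = [p*·54.6741 + (1−p*)·4.8964]/1.09 = 31.0287. B = V − Δ·S = -36.2385.
(3,3): S=142.6880. Δ = (V_up−V_dn)/(S_up−S_dn) = (160.2632−54.6741)/(199.7632−94.1741) = 1.0000. V = [p*·160.2632 + (1−p*)·54.6741]/1.09 = 106.4495. B = V − Δ·S = -36.2385.
(2,0): S=22.6512. Δ = (V_up−V_dn)/(S_up−S_dn) = (2.6103−0.0000)/(31.7117−14.9498) = 0.1557. V = [p*·2.6103 + (1−p*)·0.0000]/1.09 = 1.3915. B = V − Δ·S = -2.1358.
(2,1): S=48.0480. Δ = (V_up−V_dn)/(S_up−S_dn) = (31.0287−2.6103)/(67.2672−31.7117) = 0.7993. V = [p*·31.0287 + (1−p*)·2.6103]/1.09 = 17.5446. B = V − Δ·S = -20.8586.
(2,2): S=101.9200. Δ = (V_up−V_dn)/(S_up−S_dn) = (106.4495−31.0287)/(142.6880−67.2672) = 1.0000. V = [p*·106.4495 + (1−p*)·31.0287]/1.09 = 68.6736. B = V − Δ·S = -33.2464.
(1,0): S=34.3200. Δ = (V_up−V_dn)/(S_up−S_dn) = (17.5446−1.3915)/(48.0480−22.6512) = 0.6360. V = [p*·17.5446 + (1−p*)·1.3915]/1.09 = 9.8879. B = V − Δ·S = -11.9406.
(1,1): S=72.8000. Δ = (V_up−V_dn)/(S_up−S_dn) = (68.6736−17.5446)/(101.9200−48.0480) = 0.9491. V = [p*·68.6736 + (1−p*)·17.5446]/1.09 = 43.3530. B = V − Δ·S = -25.7403.
(0,0): S=52.0000. Δ = (V_up−V_dn)/(S_up−S_dn) = (43.3530−9.8879)/(72.8000−34.3200) = 0.8697. V = [p*·43.3530 + (1−p*)·9.8879]/1.09 = 26.9118. B = V − Δ·S = -18.3113.
Verification: the root portfolio costs Δ(0,0)·S0 + B(0,0) = 26.9118, matching V0.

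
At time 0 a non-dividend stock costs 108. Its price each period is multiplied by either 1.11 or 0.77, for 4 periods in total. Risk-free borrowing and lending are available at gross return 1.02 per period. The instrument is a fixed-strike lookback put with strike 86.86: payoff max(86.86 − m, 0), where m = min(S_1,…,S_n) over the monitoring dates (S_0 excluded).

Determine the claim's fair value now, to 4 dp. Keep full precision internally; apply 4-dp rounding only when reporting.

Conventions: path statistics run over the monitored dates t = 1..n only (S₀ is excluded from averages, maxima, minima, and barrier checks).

Under the martingale measure an up-move has probability p* = 0.7353; value the claim as the probability-weighted average of per-path payoffs, discounted 4 periods at R = 1.02.
Enumerate all 2^4 = 16 price paths (U = up ×1.11, D = down ×0.77); each path with k up-moves has probability p*^k·(1−p*)^(4−k).
DDDD: m=37.9653, payoff=48.8947, prob=0.004910
UDDD: m=54.7292, payoff=32.1308, prob=0.013638
DUDD: m=54.7292, payoff=32.1308, prob=0.013638
UUDD: m=78.8953, payoff=7.9647, prob=0.037883
DDUD: m=54.7292, payoff=32.1308, prob=0.013638
UDUD: m=78.8953, payoff=7.9647, prob=0.037883
DUUD: m=78.8953, payoff=7.9647, prob=0.037883
UUUD: m=113.7322, payoff=0.0000, prob=0.105232
DDDU: m=49.3056, payoff=37.5544, prob=0.013638
UDDU: m=71.0769, payoff=15.7831, prob=0.037883
DUDU: m=71.0769, payoff=15.7831, prob=0.037883
UUDU: m=102.4614, payoff=0.0000, prob=0.105232
DDUU: m=64.0332, payoff=22.8268, prob=0.037883
UDUU: m=92.3076, payoff=0.0000, prob=0.105232
DUUU: m=83.1600, payoff=3.7000, prob=0.105232
UUUU: m=119.8800, payoff=0.0000, prob=0.292310
Price = Σ prob·payoff / R^4 = 5.421976 / 1.082432 = 5.0091

price = 5.0091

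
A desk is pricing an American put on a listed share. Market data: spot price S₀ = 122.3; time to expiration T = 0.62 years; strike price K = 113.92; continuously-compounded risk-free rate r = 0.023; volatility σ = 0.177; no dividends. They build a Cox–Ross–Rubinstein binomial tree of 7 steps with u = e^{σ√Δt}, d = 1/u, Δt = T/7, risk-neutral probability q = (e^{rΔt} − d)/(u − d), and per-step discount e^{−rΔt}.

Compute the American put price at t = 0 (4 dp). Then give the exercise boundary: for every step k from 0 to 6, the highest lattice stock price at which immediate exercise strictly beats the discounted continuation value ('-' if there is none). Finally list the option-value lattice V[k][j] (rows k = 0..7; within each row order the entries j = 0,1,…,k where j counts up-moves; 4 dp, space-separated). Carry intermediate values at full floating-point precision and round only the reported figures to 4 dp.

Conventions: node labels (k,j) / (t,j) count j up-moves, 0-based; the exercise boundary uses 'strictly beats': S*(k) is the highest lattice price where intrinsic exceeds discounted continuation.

price = 2.7350
boundary = - - - - 99.0643 93.9810 99.0643
tree:
2.7350
4.3925 1.1291
6.8546 2.0082 0.2761
10.3208 3.5007 0.5602 0.0000
14.8557 5.9383 1.1367 0.0000 0.0000
19.9390 9.6854 2.3066 0.0000 0.0000 0.0000
24.7615 14.8557 4.6804 0.0000 0.0000 0.0000 0.0000
29.3365 19.9390 9.4974 0.0000 0.0000 0.0000 0.0000 0.0000

params: Δt=0.08857 u=1.05409 d=0.94869 q=0.50618 e^(-rΔt)=0.99796
t_7 payoffs: 29.3365 19.9390 9.4974 0.0000 0.0000 0.0000 0.0000 0.0000
t_6: node(6,0) S=89.1585 payoff=24.7615 vs cont=24.5297 → 24.7615 [stop]  node(6,1) S=99.0643 payoff=14.8557 vs cont=14.6238 → 14.8557 [stop]  node(6,2) S=110.0707 payoff=3.8493 vs cont=4.6804 → 4.6804 [wait]  node(6,3) S=122.3000 payoff=0.0000 vs cont=0.0000 → 0.0000 [wait]  node(6,4) S=135.8880 payoff=0.0000 vs cont=0.0000 → 0.0000 [wait]  node(6,5) S=150.9856 payoff=0.0000 vs cont=0.0000 → 0.0000 [wait]  node(6,6) S=167.7607 payoff=0.0000 vs cont=0.0000 → 0.0000 [wait]  ⇒ S*(6)=99.0643
t_5: node(5,0) S=93.9810 payoff=19.9390 vs cont=19.7072 → 19.9390 [stop]  node(5,1) S=104.4226 payoff=9.4974 vs cont=9.6854 → 9.6854 [wait]  node(5,2) S=116.0244 payoff=0.0000 vs cont=2.3066 → 2.3066 [wait]  node(5,3) S=128.9151 payoff=0.0000 vs cont=0.0000 → 0.0000 [wait]  node(5,4) S=143.2380 payoff=0.0000 vs cont=0.0000 → 0.0000 [wait]  node(5,5) S=159.1523 payoff=0.0000 vs cont=0.0000 → 0.0000 [wait]  ⇒ S*(5)=93.9810
t_4: node(4,0) S=99.0643 payoff=14.8557 vs cont=14.7188 → 14.8557 [stop]  node(4,1) S=110.0707 payoff=3.8493 vs cont=5.9383 → 5.9383 [wait]  node(4,2) S=122.3000 payoff=0.0000 vs cont=1.1367 → 1.1367 [wait]  node(4,3) S=135.8880 payoff=0.0000 vs cont=0.0000 → 0.0000 [wait]  node(4,4) S=150.9856 payoff=0.0000 vs cont=0.0000 → 0.0000 [wait]  ⇒ S*(4)=99.0643
t_3: node(3,0) S=104.4226 payoff=9.4974 vs cont=10.3208 → 10.3208 [wait]  node(3,1) S=116.0244 payoff=0.0000 vs cont=3.5007 → 3.5007 [wait]  node(3,2) S=128.9151 payoff=0.0000 vs cont=0.5602 → 0.5602 [wait]  node(3,3) S=143.2380 payoff=0.0000 vs cont=0.0000 → 0.0000 [wait]  ⇒ S*(3)=-
t_2: node(2,0) S=110.0707 payoff=3.8493 vs cont=6.8546 → 6.8546 [wait]  node(2,1) S=122.3000 payoff=0.0000 vs cont=2.0082 → 2.0082 [wait]  node(2,2) S=135.8880 payoff=0.0000 vs cont=0.2761 → 0.2761 [wait]  ⇒ S*(2)=-
t_1: node(1,0) S=116.0244 payoff=0.0000 vs cont=4.3925 → 4.3925 [wait]  node(1,1) S=128.9151 payoff=0.0000 vs cont=1.1291 → 1.1291 [wait]  ⇒ S*(1)=-
t_0: node(0,0) S=122.3000 payoff=0.0000 vs cont=2.7350 → 2.7350 [wait]  ⇒ S*(0)=-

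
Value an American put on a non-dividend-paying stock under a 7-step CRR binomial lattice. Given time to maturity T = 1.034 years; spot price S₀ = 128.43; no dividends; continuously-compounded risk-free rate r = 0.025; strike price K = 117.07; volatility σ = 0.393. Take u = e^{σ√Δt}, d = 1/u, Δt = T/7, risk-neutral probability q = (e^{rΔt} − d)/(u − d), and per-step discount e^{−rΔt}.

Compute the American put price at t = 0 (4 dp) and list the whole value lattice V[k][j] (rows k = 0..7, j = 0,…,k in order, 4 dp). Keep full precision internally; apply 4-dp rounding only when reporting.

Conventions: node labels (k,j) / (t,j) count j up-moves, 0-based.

price = 13.3276
tree:
13.3276
19.2057 6.9219
26.8703 10.8674 2.6065
36.2715 16.6686 4.5276 0.4992
46.8799 24.8062 7.7868 0.9536 0.0000
56.7198 35.4355 13.2283 1.8213 0.0000 0.0000
65.1804 46.8799 22.1252 3.4788 0.0000 0.0000 0.0000
72.4548 56.7198 35.4355 6.6446 0.0000 0.0000 0.0000 0.0000

Δt=0.14771  u=1.16305  d=0.85981  q=0.47451  discount=0.99631
step 7 (expiry): payoffs max(K−S,0) = 72.4548 56.7198 35.4355 6.6446 0.0000 0.0000 0.0000 0.0000
k=6: (k=6,j=0): S=51.8896, K−S=65.1804, hold=64.7488 ⇒ V=65.1804 exercise | (k=6,j=1): S=70.1901, K−S=46.8799, hold=46.4484 ⇒ V=46.8799 exercise | (k=6,j=2): S=94.9448, K−S=22.1252, hold=21.6937 ⇒ V=22.1252 exercise | (k=6,j=3): S=128.4300, K−S=0.0000, hold=3.4788 ⇒ V=3.4788 continue | (k=6,j=4): S=173.7248, K−S=0.0000, hold=0.0000 ⇒ V=0.0000 continue | (k=6,j=5): S=234.9941, K−S=0.0000, hold=0.0000 ⇒ V=0.0000 continue | (k=6,j=6): S=317.8720, K−S=0.0000, hold=0.0000 ⇒ V=0.0000 continue
k=5: (k=5,j=0): S=60.3502, K−S=56.7198, hold=56.2883 ⇒ V=56.7198 exercise | (k=5,j=1): S=81.6345, K−S=35.4355, hold=35.0040 ⇒ V=35.4355 exercise | (k=5,j=2): S=110.4254, K−S=6.6446, hold=13.2283 ⇒ V=13.2283 continue | (k=5,j=3): S=149.3702, K−S=0.0000, hold=1.8213 ⇒ V=1.8213 continue | (k=5,j=4): S=202.0502, K−S=0.0000, hold=0.0000 ⇒ V=0.0000 continue | (k=5,j=5): S=273.3094, K−S=0.0000, hold=0.0000 ⇒ V=0.0000 continue
k=4: (k=4,j=0): S=70.1901, K−S=46.8799, hold=46.4484 ⇒ V=46.8799 exercise | (k=4,j=1): S=94.9448, K−S=22.1252, hold=24.8062 ⇒ V=24.8062 continue | (k=4,j=2): S=128.4300, K−S=0.0000, hold=7.7868 ⇒ V=7.7868 continue | (k=4,j=3): S=173.7248, K−S=0.0000, hold=0.9536 ⇒ V=0.9536 continue | (k=4,j=4): S=234.9941, K−S=0.0000, hold=0.0000 ⇒ V=0.0000 continue
k=3: (k=3,j=0): S=81.6345, K−S=35.4355, hold=36.2715 ⇒ V=36.2715 continue | (k=3,j=1): S=110.4254, K−S=6.6446, hold=16.6686 ⇒ V=16.6686 continue | (k=3,j=2): S=149.3702, K−S=0.0000, hold=4.5276 ⇒ V=4.5276 continue | (k=3,j=3): S=202.0502, K−S=0.0000, hold=0.4992 ⇒ V=0.4992 continue
k=2: (k=2,j=0): S=94.9448, K−S=22.1252, hold=26.8703 ⇒ V=26.8703 continue | (k=2,j=1): S=128.4300, K−S=0.0000, hold=10.8674 ⇒ V=10.8674 continue | (k=2,j=2): S=173.7248, K−S=0.0000, hold=2.6065 ⇒ V=2.6065 continue
k=1: (k=1,j=0): S=110.4254, K−S=6.6446, hold=19.2057 ⇒ V=19.2057 continue | (k=1,j=1): S=149.3702, K−S=0.0000, hold=6.9219 ⇒ V=6.9219 continue
k=0: (k=0,j=0): S=128.4300, K−S=0.0000, hold=13.3276 ⇒ V=13.3276 continue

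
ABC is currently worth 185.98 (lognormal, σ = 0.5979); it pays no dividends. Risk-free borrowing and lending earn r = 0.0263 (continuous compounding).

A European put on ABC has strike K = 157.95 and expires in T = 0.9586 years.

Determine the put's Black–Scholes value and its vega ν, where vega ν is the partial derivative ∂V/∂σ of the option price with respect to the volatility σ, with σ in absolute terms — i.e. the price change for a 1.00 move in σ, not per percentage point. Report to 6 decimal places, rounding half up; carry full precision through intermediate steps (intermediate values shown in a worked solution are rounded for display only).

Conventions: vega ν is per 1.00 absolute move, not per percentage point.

σ√T = 0.5979·√0.9586 = 0.585393
d₁ = (ln(S/K) + (r+σ²/2)T) / (σ√T) = (ln(185.98/157.95) + (0.0263+0.5979²/2)·0.9586) / 0.585393 = (0.163361 + 0.196553) / 0.585393 = 0.614825
d₂ = d₁ − σ√T = 0.614825 − 0.585393 = 0.029432
e^{−rT} = 0.975104
N(−d₁) = 0.269335,  N(−d₂) = 0.488260
Put price V = K·e^{−rT}·N(−d₂) − S·N(−d₁) = 75.200647 − 50.090947 = 25.109700
φ(d₁) = (1/√(2π))·e^{−d₁²/2} = 0.330237
ν = S·φ(d₁)·√T = 60.132772

price = 25.109700
ν = 60.132772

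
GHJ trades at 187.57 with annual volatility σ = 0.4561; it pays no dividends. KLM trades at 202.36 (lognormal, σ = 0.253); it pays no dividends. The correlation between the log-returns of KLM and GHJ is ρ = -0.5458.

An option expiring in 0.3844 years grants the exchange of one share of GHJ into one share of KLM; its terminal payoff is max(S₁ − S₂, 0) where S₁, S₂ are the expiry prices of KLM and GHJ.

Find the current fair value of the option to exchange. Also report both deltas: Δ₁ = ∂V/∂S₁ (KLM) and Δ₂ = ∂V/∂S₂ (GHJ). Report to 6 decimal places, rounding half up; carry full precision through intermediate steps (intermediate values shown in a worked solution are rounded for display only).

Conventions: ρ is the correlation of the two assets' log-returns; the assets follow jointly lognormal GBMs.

exchange price = 38.184790
Δ1 = 0.651587
Δ2 = -0.499389

σ_eff = √(σ₁² + σ₂² − 2ρσ₁σ₂) = √(0.253² + 0.4561² − 2·-0.5458·0.253·0.4561) = 0.630872
d₁ = (ln(S₁/S₂) + (q₂ − q₁ + σ_eff²/2)T) / (σ_eff√T) = (ln(202.36/187.57) + (0.0 − 0.0 + 0.199000)·0.3844) / 0.391141 = 0.389608
d₂ = d₁ − σ_eff√T = 0.389608 − 0.391141 = -0.001532
N(d₁) = 0.651587,  N(d₂) = 0.499389
V = S₁·e^{−q₁T}·N(d₁) − S₂·e^{−q₂T}·N(d₂) = 131.855131 − 93.670341 = 38.184790
Key observation: no risk-free rate is needed — with the second asset as numeraire the exchange option is a call on the ratio S₁/S₂, and r cancels out of the value.
Δ₁ = e^{−q₁T}·N(d₁) = 0.651587;  Δ₂ = −e^{−q₂T}·N(d₂) = -0.499389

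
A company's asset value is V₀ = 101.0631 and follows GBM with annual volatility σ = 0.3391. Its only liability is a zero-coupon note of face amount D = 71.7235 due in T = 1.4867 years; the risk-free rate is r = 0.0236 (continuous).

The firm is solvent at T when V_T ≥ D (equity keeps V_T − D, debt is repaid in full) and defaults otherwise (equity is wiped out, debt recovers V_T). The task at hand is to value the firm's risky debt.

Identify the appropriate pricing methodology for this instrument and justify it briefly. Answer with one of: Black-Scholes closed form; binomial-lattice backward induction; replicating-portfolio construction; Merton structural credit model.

framework: Merton structural credit model

Key observation: assets follow a GBM and default happens iff V_T < 71.7235; valuing claims on that split (equity as a call, risky debt as the residual) is the structural model's definition.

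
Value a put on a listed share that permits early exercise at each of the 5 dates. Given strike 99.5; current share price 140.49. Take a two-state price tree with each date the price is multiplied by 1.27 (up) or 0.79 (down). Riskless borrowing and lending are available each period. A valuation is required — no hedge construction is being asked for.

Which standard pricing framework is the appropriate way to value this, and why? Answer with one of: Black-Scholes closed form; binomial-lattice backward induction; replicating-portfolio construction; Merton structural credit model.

Key observation: with exercise allowed before expiry on a discrete up/down model (5 steps from spot 140.49), the strike-99.5 put's value must be rolled back through the tree testing early exercise at each node.

framework: binomial-lattice backward induction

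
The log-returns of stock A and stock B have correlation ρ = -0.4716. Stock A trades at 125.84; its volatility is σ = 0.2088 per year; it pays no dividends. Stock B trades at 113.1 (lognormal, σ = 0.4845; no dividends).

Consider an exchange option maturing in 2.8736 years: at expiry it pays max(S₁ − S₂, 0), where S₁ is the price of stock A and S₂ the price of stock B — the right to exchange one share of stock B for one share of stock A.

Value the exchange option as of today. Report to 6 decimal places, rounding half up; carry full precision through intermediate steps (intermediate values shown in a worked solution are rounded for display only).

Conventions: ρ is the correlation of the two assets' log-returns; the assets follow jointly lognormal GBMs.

σ_eff = √(σ₁² + σ₂² − 2ρσ₁σ₂) = √(0.2088² + 0.4845² − 2·-0.4716·0.2088·0.4845) = 0.611355
d₁ = (ln(S₁/S₂) + (q₂ − q₁ + σ_eff²/2)T) / (σ_eff√T) = (ln(125.84/113.1) + (0.0 − 0.0 + 0.186878)·2.8736) / 1.036351 = 0.621170
d₂ = d₁ − σ_eff√T = 0.621170 − 1.036351 = -0.415180
N(d₁) = 0.732756,  N(d₂) = 0.339005
V = S₁·e^{−q₁T}·N(d₁) − S₂·e^{−q₂T}·N(d₂) = 92.210042 − 38.341454 = 53.868588
Key observation: no risk-free rate is needed — with the second asset as numeraire the exchange option is a call on the ratio S₁/S₂, and r cancels out of the value.

exchange price = 53.868588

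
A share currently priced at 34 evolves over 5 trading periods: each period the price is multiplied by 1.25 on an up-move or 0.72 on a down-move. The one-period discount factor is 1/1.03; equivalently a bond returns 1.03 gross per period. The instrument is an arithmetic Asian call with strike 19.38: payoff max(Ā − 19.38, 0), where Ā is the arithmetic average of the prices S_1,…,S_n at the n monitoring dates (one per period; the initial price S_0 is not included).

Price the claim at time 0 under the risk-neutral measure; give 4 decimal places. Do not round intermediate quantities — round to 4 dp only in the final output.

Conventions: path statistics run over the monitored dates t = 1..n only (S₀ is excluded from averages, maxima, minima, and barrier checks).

No-arbitrage gives p* = (R−d)/(u−d) = 0.5849: enumerate every path, weight its payoff by its p*-probability, and discount by R^5.
Enumerate all 2^5 = 32 price paths (U = up ×1.25, D = down ×0.72); each path with k up-moves has probability p*^k·(1−p*)^(5−k).
DDDDD: Ā=14.1024, payoff=0.0000, prob=0.012323
UDDDD: Ā=24.4833, payoff=5.1033, prob=0.017365
DUDDD: Ā=20.8793, payoff=1.4993, prob=0.017365
UUDDD: Ā=36.2488, payoff=16.8688, prob=0.024469
DDUDD: Ā=18.2844, payoff=0.0000, prob=0.017365
UDUDD: Ā=31.7438, payoff=12.3638, prob=0.024469
DUUDD: Ā=28.1398, payoff=8.7598, prob=0.024469
UUUDD: Ā=48.8537, payoff=29.4737, prob=0.034479
DDDUD: Ā=16.4161, payoff=0.0000, prob=0.017365
UDDUD: Ā=28.5002, payoff=9.1202, prob=0.024469
DUDUD: Ā=24.8962, payoff=5.5162, prob=0.024469
UUDUD: Ā=43.2225, payoff=23.8425, prob=0.034479
DDUUD: Ā=22.3013, payoff=2.9213, prob=0.024469
UDUUD: Ā=38.7175, payoff=19.3375, prob=0.034479
DUUUD: Ā=35.1135, payoff=15.7335, prob=0.034479
UUUUD: Ā=60.9609, payoff=41.5809, prob=0.048584
DDDDU: Ā=15.0709, payoff=0.0000, prob=0.017365
UDDDU: Ā=26.1648, payoff=6.7848, prob=0.024469
DUDDU: Ā=22.5608, payoff=3.1808, prob=0.024469
UUDDU: Ā=39.1680, payoff=19.7880, prob=0.034479
DDUDU: Ā=19.9659, payoff=0.5859, prob=0.024469
UDUDU: Ā=34.6630, payoff=15.2830, prob=0.034479
DUUDU: Ā=31.0590, payoff=11.6790, prob=0.034479
UUUDU: Ā=53.9219, payoff=34.5419, prob=0.048584
DDDUU: Ā=18.0976, payoff=0.0000, prob=0.024469
UDDUU: Ā=31.4194, payoff=12.0394, prob=0.034479
DUDUU: Ā=27.8154, payoff=8.4354, prob=0.034479
UUDUU: Ā=48.2906, payoff=28.9106, prob=0.048584
DDUUU: Ā=25.2205, payoff=5.8405, prob=0.034479
UDUUU: Ā=43.7856, payoff=24.4056, prob=0.048584
DUUUU: Ā=40.1816, payoff=20.8016, prob=0.048584
UUUUU: Ā=69.7598, payoff=50.3798, prob=0.068459
Price = Σ prob·payoff / R^5 = 18.046926 / 1.159274 = 15.5674

price = 15.5674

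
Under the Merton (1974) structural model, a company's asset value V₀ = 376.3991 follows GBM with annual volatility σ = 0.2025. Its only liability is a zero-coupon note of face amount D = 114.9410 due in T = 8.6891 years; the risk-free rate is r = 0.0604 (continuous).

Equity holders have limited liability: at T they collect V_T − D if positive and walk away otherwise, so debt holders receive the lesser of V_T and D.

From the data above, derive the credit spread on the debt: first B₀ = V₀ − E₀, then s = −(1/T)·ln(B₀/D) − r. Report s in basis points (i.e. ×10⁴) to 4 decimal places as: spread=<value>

spread=0.9457

With assets at 376.3991 and a single debt payment of 114.9410 at 8.6891 years:
d₁ = [ln(V₀/D) + (r + σ²/2)T] / (σ√T)
   = [ln(376.3991/114.9410) + (0.0604 + 0.5·0.2025²)·8.6891] / (0.2025·√8.6891)
   = [1.186231 + 0.702975] / 0.596915 = 3.164951
d₂ = d₁ − σ√T = 3.164951 − 0.596915 = 2.568036
N(d₁) = 0.999224,  N(d₂) = 0.994886,  e^(−rT) = 0.591661
E₀ = V₀·N(d₁) − D·e^(−rT)·N(d₂)
   = 376.3991·0.999224 − 114.9410·0.591661·0.994886 = 308.448863
B₀ = V₀ − E₀ = 376.3991 − 308.448863 = 67.950237
spread = −(1/T)·ln(B₀/D) − r = −(1/8.6891)·ln(67.950237/114.9410) − 0.0604 = 0.00009457
in basis points: 0.00009457 × 10⁴ = 0.9457 bp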